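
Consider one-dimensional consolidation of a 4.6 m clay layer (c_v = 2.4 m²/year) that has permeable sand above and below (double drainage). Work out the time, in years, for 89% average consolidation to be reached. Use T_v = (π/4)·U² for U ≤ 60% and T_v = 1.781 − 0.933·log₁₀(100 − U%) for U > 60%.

t ≈ 1.78 years

Drainage path length: H_d = H/2 = 2.3 m (double drainage).
U > 60%: T_v = 1.781 − 0.933·log₁₀(100 − 89) = 0.80938.
t = T_v·H_d²/c_v = 0.80938×2.3²/2.4 = 1.784 years.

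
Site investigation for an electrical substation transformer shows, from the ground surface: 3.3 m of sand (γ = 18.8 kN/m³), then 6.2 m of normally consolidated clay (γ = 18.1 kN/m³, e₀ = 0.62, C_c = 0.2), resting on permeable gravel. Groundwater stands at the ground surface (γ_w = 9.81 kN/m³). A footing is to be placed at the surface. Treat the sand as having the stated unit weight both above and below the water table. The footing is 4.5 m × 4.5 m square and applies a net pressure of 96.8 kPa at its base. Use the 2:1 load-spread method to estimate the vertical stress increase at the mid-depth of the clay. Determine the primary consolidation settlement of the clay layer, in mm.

S_c ≈ 86.7 mm

Mid-depth of clay below the ground surface: z = 3.3 + 6.2/2 = 6.4 m.
Total vertical stress at mid-clay: σ_v = 18.8×3.3 + 18.1×3.1 = 118.15 kPa.
Pore pressure: u = 9.81×(6.4 − 0) = 62.784 kPa.
Initial effective stress: σ'_0 = σ_v − u = 118.15 − 62.784 = 55.366 kPa.
Stress increase at mid-clay by the 2:1 spreading method:
Δσ = qBL/((B+z)(L+z)) = 96.8×4.5×4.5/((4.5+6.4)(4.5+6.4)) = 16.499 kPa
Final effective stress: σ'_f = σ'_0 + Δσ = 55.366 + 16.499 = 71.865 kPa.
Normally consolidated clay, so the full stress increment lies on the virgin compression line:
S_c = C_c·H/(1+e₀)·log₁₀(σ'_f/σ'_0) = 0.2×6.2/(1+0.62)×log₁₀(71.865/55.366)
    = 0.76543 × 0.11327 = 0.0867 m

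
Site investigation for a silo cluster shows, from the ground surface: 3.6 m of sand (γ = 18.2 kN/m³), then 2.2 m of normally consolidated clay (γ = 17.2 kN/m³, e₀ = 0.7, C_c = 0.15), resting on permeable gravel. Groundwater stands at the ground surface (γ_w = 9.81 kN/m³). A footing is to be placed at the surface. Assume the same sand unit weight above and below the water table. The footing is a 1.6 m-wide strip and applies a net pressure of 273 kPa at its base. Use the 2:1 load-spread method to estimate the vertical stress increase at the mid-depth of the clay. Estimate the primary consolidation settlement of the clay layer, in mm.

S_c ≈ 87.1 mm

Mid-depth of clay below the ground surface: z = 3.6 + 2.2/2 = 4.7 m.
Total vertical stress at mid-clay: σ_v = 18.2×3.6 + 17.2×1.1 = 84.44 kPa.
Pore pressure: u = 9.81×(4.7 − 0) = 46.107 kPa.
Initial effective stress: σ'_0 = σ_v − u = 84.44 − 46.107 = 38.333 kPa.
Stress increase at mid-clay by the 2:1 spreading method:
Δσ = qB/(B+z) = 273×1.6/(1.6+4.7) = 69.333 kPa
Final effective stress: σ'_f = σ'_0 + Δσ = 38.333 + 69.333 = 107.67 kPa.
Normally consolidated clay, so the full stress increment lies on the virgin compression line:
S_c = C_c·H/(1+e₀)·log₁₀(σ'_f/σ'_0) = 0.15×2.2/(1+0.7)×log₁₀(107.67/38.333)
    = 0.19412 × 0.44852 = 0.08707 m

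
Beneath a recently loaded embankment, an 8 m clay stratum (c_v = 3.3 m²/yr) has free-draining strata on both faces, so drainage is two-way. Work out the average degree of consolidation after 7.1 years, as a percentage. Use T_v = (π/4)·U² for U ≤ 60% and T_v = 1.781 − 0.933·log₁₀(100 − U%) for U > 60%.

Drainage path length: H_d = H/2 = 4 m (double drainage).
T_v = c_v·t/H_d² = 3.3×7.1/4² = 1.4644.
T_v = 1.4644 corresponds to the U > 60% branch:
U = 1 − 10^((1.781 − T_v)/0.933)/100 = 0.9782

U ≈ 97.8 %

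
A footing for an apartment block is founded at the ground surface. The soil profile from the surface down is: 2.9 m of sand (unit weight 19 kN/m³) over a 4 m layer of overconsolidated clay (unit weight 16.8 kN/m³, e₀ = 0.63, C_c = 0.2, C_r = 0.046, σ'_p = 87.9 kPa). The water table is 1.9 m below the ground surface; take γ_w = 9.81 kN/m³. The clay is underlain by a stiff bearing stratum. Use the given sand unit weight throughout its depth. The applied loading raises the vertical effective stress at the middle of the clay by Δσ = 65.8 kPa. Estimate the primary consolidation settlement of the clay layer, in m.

S_c ≈ 0.0945 m

Mid-depth of clay below the ground surface: z = 2.9 + 4/2 = 4.9 m.
Total vertical stress at mid-clay: σ_v = 19×2.9 + 16.8×2 = 88.7 kPa.
Pore pressure: u = 9.81×(4.9 − 1.9) = 29.43 kPa.
Initial effective stress: σ'_0 = σ_v − u = 88.7 − 29.43 = 59.27 kPa.
Final effective stress: σ'_f = 59.27 + 65.8 = 125.07 kPa.
σ'_f = 125.07 > σ'_p = 87.9 kPa, so the stress path crosses the preconsolidation pressure — recompression up to σ'_p, then virgin compression beyond:
S_c = H/(1+e₀)·[C_r·log₁₀(σ'_p/σ'_0) + C_c·log₁₀(σ'_f/σ'_p)]
    = 4/1.63 × [0.046×log₁₀(87.9/59.27) + 0.2×log₁₀(125.07/87.9)]
    = 2.454 × [0.0078731 + 0.030633] = 0.09449 m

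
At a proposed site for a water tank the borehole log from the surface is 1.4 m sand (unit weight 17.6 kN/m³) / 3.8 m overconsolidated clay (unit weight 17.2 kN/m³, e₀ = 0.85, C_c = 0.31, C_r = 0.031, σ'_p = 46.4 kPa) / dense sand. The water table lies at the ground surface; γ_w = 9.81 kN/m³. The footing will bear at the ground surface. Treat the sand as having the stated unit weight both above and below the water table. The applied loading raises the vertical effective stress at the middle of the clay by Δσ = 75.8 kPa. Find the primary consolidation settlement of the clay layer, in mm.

S_c ≈ 232 mm

Mid-depth of clay below the ground surface: z = 1.4 + 3.8/2 = 3.3 m.
Total vertical stress at mid-clay: σ_v = 17.6×1.4 + 17.2×1.9 = 57.32 kPa.
Pore pressure: u = 9.81×(3.3 − 0) = 32.373 kPa.
Initial effective stress: σ'_0 = σ_v − u = 57.32 − 32.373 = 24.947 kPa.
Final effective stress: σ'_f = 24.947 + 75.8 = 100.75 kPa.
σ'_f = 100.75 > σ'_p = 46.4 kPa, so the stress path crosses the preconsolidation pressure — recompression up to σ'_p, then virgin compression beyond:
S_c = H/(1+e₀)·[C_r·log₁₀(σ'_p/σ'_0) + C_c·log₁₀(σ'_f/σ'_p)]
    = 3.8/1.85 × [0.031×log₁₀(46.4/24.947) + 0.31×log₁₀(100.75/46.4)]
    = 2.0541 × [0.0083545 + 0.10439] = 0.2316 m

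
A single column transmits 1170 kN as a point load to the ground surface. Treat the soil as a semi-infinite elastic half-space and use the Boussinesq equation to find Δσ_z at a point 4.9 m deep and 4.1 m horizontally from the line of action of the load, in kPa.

Boussinesq vertical stress below a point load on an elastic half-space:
Δσ_z = 3P/(2πz²) · [1 + (r/z)²]^(−5/2)
r/z = 4.1/4.9 = 0.83673; [1+(r/z)²]^(−5/2) = 0.26534.
Δσ_z = 3×1170/(2π×4.9²) × 0.26534 = 23.267 × 0.26534 = 6.174 kPa

Δσ_z ≈ 6.17 kPa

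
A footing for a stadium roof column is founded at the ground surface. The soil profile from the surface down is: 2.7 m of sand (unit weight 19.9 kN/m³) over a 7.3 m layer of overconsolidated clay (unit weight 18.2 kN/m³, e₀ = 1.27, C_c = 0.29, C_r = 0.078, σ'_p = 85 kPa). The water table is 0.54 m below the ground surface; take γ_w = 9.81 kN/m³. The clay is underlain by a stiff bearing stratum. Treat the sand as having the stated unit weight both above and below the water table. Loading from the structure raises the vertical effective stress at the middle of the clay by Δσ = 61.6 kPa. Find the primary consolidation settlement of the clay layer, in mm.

S_c ≈ 188 mm

Mid-depth of clay below the ground surface: z = 2.7 + 7.3/2 = 6.35 m.
Total vertical stress at mid-clay: σ_v = 19.9×2.7 + 18.2×3.65 = 120.16 kPa.
Pore pressure: u = 9.81×(6.35 − 0.54) = 56.996 kPa.
Initial effective stress: σ'_0 = σ_v − u = 120.16 − 56.996 = 63.164 kPa.
Final effective stress: σ'_f = 63.164 + 61.6 = 124.76 kPa.
σ'_f = 124.76 > σ'_p = 85 kPa, so the stress path crosses the preconsolidation pressure — recompression up to σ'_p, then virgin compression beyond:
S_c = H/(1+e₀)·[C_r·log₁₀(σ'_p/σ'_0) + C_c·log₁₀(σ'_f/σ'_p)]
    = 7.3/2.27 × [0.078×log₁₀(85/63.164) + 0.29×log₁₀(124.76/85)]
    = 3.2159 × [0.010058 + 0.04833] = 0.1878 m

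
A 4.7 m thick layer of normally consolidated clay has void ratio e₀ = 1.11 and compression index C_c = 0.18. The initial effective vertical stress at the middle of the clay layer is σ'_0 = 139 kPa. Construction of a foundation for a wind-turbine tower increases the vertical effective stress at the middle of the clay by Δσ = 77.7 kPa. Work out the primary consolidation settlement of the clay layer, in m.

Final effective stress: σ'_f = σ'_0 + Δσ = 139 + 77.7 = 216.7 kPa.
Normally consolidated clay, so the full stress increment lies on the virgin compression line:
S_c = C_c·H/(1+e₀)·log₁₀(σ'_f/σ'_0) = 0.18×4.7/(1+1.11)×log₁₀(216.7/139)
    = 0.40095 × 0.19284 = 0.07732 m

S_c ≈ 0.0773 m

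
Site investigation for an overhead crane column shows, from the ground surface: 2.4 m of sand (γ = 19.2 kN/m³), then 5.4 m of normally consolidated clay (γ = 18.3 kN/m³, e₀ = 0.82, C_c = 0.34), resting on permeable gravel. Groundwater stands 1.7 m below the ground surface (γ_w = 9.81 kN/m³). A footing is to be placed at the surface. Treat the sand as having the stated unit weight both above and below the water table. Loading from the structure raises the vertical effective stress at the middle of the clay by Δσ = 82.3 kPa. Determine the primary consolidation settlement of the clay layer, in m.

S_c ≈ 0.37 m

Mid-depth of clay below the ground surface: z = 2.4 + 5.4/2 = 5.1 m.
Total vertical stress at mid-clay: σ_v = 19.2×2.4 + 18.3×2.7 = 95.49 kPa.
Pore pressure: u = 9.81×(5.1 − 1.7) = 33.354 kPa.
Initial effective stress: σ'_0 = σ_v − u = 95.49 − 33.354 = 62.136 kPa.
Final effective stress: σ'_f = σ'_0 + Δσ = 62.136 + 82.3 = 144.44 kPa.
Normally consolidated clay, so the full stress increment lies on the virgin compression line:
S_c = C_c·H/(1+e₀)·log₁₀(σ'_f/σ'_0) = 0.34×5.4/(1+0.82)×log₁₀(144.44/62.136)
    = 1.0088 × 0.36634 = 0.3696 m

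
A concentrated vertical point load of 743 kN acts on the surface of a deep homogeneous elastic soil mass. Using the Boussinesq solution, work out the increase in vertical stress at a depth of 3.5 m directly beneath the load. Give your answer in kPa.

Boussinesq vertical stress below a point load on an elastic half-space:
Δσ_z = 3P/(2πz²) · [1 + (r/z)²]^(−5/2)
r/z = 0/3.5 = 0; [1+(r/z)²]^(−5/2) = 1.
Δσ_z = 3×743/(2π×3.5²) × 1 = 28.96 × 1 = 28.96 kPa

Δσ_z ≈ 29 kPa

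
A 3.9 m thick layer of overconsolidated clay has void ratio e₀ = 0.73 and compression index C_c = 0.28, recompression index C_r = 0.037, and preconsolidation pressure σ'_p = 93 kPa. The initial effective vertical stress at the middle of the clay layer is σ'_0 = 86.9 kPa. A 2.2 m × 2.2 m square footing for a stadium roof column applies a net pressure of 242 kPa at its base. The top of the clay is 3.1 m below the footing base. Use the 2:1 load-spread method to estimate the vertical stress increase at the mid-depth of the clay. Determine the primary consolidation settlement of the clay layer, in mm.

S_c ≈ 46.4 mm

Mid-depth of clay below the footing base: z = 3.1 + 3.9/2 = 5.05 m.
Stress increase at mid-clay by the 2:1 spreading method:
Δσ = qBL/((B+z)(L+z)) = 242×2.2×2.2/((2.2+5.05)(2.2+5.05)) = 22.284 kPa
Final effective stress: σ'_f = 86.9 + 22.284 = 109.18 kPa.
σ'_f = 109.18 > σ'_p = 93 kPa, so the stress path crosses the preconsolidation pressure — recompression up to σ'_p, then virgin compression beyond:
S_c = H/(1+e₀)·[C_r·log₁₀(σ'_p/σ'_0) + C_c·log₁₀(σ'_f/σ'_p)]
    = 3.9/1.73 × [0.037×log₁₀(93/86.9) + 0.28×log₁₀(109.18/93)]
    = 2.2543 × [0.0010901 + 0.019505] = 0.04643 m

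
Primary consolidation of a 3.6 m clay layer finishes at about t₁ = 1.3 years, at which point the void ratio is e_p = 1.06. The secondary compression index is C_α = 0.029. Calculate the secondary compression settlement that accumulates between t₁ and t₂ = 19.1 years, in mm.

Secondary compression: S_s = C_α·H/(1+e_p)·log₁₀(t₂/t₁)
S_s = 0.029×3.6/(1+1.06)×log₁₀(19.1/1.3)
    = 0.05068 × 1.167 = 0.05915 m

S_s ≈ 59.1 mm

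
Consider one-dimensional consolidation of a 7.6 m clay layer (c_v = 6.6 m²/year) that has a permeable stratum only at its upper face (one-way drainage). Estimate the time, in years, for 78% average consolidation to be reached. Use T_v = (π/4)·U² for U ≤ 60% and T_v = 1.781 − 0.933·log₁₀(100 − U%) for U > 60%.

Drainage path length: H_d = H = 7.6 m (single drainage).
U > 60%: T_v = 1.781 − 0.933·log₁₀(100 − 78) = 0.52852.
t = T_v·H_d²/c_v = 0.52852×7.6²/6.6 = 4.625 years.

t ≈ 4.63 years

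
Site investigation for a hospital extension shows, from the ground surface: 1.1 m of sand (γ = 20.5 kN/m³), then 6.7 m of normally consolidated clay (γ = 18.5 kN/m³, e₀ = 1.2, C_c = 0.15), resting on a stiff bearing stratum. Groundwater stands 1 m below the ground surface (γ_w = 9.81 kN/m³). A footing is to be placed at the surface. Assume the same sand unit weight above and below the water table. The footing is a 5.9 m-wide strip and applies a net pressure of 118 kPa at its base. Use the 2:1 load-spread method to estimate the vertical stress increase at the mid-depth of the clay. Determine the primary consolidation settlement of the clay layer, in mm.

S_c ≈ 168 mm

Mid-depth of clay below the ground surface: z = 1.1 + 6.7/2 = 4.45 m.
Total vertical stress at mid-clay: σ_v = 20.5×1.1 + 18.5×3.35 = 84.525 kPa.
Pore pressure: u = 9.81×(4.45 − 1) = 33.845 kPa.
Initial effective stress: σ'_0 = σ_v − u = 84.525 − 33.845 = 50.68 kPa.
Stress increase at mid-clay by the 2:1 spreading method:
Δσ = qB/(B+z) = 118×5.9/(5.9+4.45) = 67.266 kPa
Final effective stress: σ'_f = σ'_0 + Δσ = 50.68 + 67.266 = 117.95 kPa.
Normally consolidated clay, so the full stress increment lies on the virgin compression line:
S_c = C_c·H/(1+e₀)·log₁₀(σ'_f/σ'_0) = 0.15×6.7/(1+1.2)×log₁₀(117.95/50.68)
    = 0.45682 × 0.36686 = 0.1676 m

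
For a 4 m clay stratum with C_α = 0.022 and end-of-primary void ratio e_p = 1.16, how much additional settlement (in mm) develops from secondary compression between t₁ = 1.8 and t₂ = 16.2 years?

Secondary compression: S_s = C_α·H/(1+e_p)·log₁₀(t₂/t₁)
S_s = 0.022×4/(1+1.16)×log₁₀(16.2/1.8)
    = 0.04074 × 0.9542 = 0.03888 m

S_s ≈ 38.9 mm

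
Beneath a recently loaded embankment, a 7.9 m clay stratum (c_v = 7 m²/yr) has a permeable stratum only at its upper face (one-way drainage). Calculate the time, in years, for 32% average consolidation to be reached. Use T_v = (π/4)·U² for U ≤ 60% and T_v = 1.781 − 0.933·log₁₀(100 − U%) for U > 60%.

Drainage path length: H_d = H = 7.9 m (single drainage).
U ≤ 60%: T_v = (π/4)·U² = (π/4)×0.32² = 0.080425.
t = T_v·H_d²/c_v = 0.080425×7.9²/7 = 0.717 years.

t ≈ 0.717 years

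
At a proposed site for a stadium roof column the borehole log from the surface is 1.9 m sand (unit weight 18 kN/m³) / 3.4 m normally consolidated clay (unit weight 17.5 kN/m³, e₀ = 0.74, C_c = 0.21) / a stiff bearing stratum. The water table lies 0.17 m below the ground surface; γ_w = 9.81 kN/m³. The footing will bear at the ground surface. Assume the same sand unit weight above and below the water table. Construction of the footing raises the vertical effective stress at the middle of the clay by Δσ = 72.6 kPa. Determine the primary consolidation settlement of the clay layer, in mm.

S_c ≈ 218 mm

Mid-depth of clay below the ground surface: z = 1.9 + 3.4/2 = 3.6 m.
Total vertical stress at mid-clay: σ_v = 18×1.9 + 17.5×1.7 = 63.95 kPa.
Pore pressure: u = 9.81×(3.6 − 0.17) = 33.648 kPa.
Initial effective stress: σ'_0 = σ_v − u = 63.95 − 33.648 = 30.302 kPa.
Final effective stress: σ'_f = σ'_0 + Δσ = 30.302 + 72.6 = 102.9 kPa.
Normally consolidated clay, so the full stress increment lies on the virgin compression line:
S_c = C_c·H/(1+e₀)·log₁₀(σ'_f/σ'_0) = 0.21×3.4/(1+0.74)×log₁₀(102.9/30.302)
    = 0.41034 × 0.53094 = 0.2179 m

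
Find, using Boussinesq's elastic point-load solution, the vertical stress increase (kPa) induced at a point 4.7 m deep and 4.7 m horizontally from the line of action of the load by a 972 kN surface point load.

Boussinesq vertical stress below a point load on an elastic half-space:
Δσ_z = 3P/(2πz²) · [1 + (r/z)²]^(−5/2)
r/z = 4.7/4.7 = 1; [1+(r/z)²]^(−5/2) = 0.17678.
Δσ_z = 3×972/(2π×4.7²) × 0.17678 = 21.009 × 0.17678 = 3.714 kPa

Δσ_z ≈ 3.71 kPa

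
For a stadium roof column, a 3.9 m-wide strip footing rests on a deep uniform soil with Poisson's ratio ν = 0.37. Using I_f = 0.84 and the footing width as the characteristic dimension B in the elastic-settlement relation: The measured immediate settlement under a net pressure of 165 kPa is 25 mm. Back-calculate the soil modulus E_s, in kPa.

S_e = q·B·(1−ν²)/E_s · I_f  ⇒  E_s = q·B·(1−ν²)·I_f / S_e.
E_s = 165 × 3.9 × 0.8631 × 0.84 / 0.025 = 18660 kPa

E_s ≈ 18700 kPa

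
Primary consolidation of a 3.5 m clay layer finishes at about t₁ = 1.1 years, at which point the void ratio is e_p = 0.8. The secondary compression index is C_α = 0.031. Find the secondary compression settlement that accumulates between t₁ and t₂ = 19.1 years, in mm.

S_s ≈ 74.7 mm

Secondary compression: S_s = C_α·H/(1+e_p)·log₁₀(t₂/t₁)
S_s = 0.031×3.5/(1+0.8)×log₁₀(19.1/1.1)
    = 0.06028 × 1.24 = 0.07472 m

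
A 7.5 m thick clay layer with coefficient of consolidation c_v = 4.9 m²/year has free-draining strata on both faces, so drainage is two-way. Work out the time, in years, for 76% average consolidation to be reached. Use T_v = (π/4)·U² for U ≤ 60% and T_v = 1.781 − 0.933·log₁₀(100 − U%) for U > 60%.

t ≈ 1.42 years

Drainage path length: H_d = H/2 = 3.75 m (double drainage).
U > 60%: T_v = 1.781 − 0.933·log₁₀(100 − 76) = 0.49326.
t = T_v·H_d²/c_v = 0.49326×3.75²/4.9 = 1.416 years.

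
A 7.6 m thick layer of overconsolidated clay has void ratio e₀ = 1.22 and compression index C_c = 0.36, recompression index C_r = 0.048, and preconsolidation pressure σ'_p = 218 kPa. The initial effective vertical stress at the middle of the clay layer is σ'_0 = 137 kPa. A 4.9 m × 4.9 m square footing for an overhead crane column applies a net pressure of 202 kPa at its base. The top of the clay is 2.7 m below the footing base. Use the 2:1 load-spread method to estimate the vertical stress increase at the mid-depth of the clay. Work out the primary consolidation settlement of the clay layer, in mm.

S_c ≈ 17.2 mm

Mid-depth of clay below the footing base: z = 2.7 + 7.6/2 = 6.5 m.
Stress increase at mid-clay by the 2:1 spreading method:
Δσ = qBL/((B+z)(L+z)) = 202×4.9×4.9/((4.9+6.5)(4.9+6.5)) = 37.319 kPa
Final effective stress: σ'_f = 137 + 37.319 = 174.32 kPa.
σ'_f = 174.32 ≤ σ'_p = 218 kPa, so the clay remains overconsolidated and only the recompression index applies:
S_c = C_r·H/(1+e₀)·log₁₀(σ'_f/σ'_0) = 0.048×7.6/2.22×log₁₀(174.32/137)
    = 0.16432 × 0.10463 = 0.01719 m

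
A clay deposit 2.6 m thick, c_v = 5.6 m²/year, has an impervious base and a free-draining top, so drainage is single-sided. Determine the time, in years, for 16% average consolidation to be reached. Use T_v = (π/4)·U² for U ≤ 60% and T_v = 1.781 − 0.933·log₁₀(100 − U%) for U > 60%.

Drainage path length: H_d = H = 2.6 m (single drainage).
U ≤ 60%: T_v = (π/4)·U² = (π/4)×0.16² = 0.020106.
t = T_v·H_d²/c_v = 0.020106×2.6²/5.6 = 0.02427 years.

t ≈ 0.0243 years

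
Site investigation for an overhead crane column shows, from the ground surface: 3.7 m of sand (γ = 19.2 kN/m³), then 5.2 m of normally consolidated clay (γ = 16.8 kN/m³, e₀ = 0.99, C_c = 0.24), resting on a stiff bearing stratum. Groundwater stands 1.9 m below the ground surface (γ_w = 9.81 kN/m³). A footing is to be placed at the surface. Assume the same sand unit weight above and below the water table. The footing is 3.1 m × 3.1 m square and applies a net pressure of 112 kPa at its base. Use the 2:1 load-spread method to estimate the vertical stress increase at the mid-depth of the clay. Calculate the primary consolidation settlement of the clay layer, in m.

S_c ≈ 0.0428 m

Mid-depth of clay below the ground surface: z = 3.7 + 5.2/2 = 6.3 m.
Total vertical stress at mid-clay: σ_v = 19.2×3.7 + 16.8×2.6 = 114.72 kPa.
Pore pressure: u = 9.81×(6.3 − 1.9) = 43.164 kPa.
Initial effective stress: σ'_0 = σ_v − u = 114.72 − 43.164 = 71.556 kPa.
Stress increase at mid-clay by the 2:1 spreading method:
Δσ = qBL/((B+z)(L+z)) = 112×3.1×3.1/((3.1+6.3)(3.1+6.3)) = 12.181 kPa
Final effective stress: σ'_f = σ'_0 + Δσ = 71.556 + 12.181 = 83.737 kPa.
Normally consolidated clay, so the full stress increment lies on the virgin compression line:
S_c = C_c·H/(1+e₀)·log₁₀(σ'_f/σ'_0) = 0.24×5.2/(1+0.99)×log₁₀(83.737/71.556)
    = 0.62714 × 0.068271 = 0.04282 m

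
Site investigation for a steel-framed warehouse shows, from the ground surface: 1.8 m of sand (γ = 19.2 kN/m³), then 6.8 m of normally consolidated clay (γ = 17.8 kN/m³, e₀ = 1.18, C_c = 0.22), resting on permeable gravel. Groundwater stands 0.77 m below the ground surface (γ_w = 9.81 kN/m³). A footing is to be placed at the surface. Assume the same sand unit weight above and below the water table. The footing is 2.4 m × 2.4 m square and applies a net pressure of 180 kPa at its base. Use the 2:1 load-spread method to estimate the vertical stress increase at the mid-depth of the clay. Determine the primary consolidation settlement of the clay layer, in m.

Mid-depth of clay below the ground surface: z = 1.8 + 6.8/2 = 5.2 m.
Total vertical stress at mid-clay: σ_v = 19.2×1.8 + 17.8×3.4 = 95.08 kPa.
Pore pressure: u = 9.81×(5.2 − 0.77) = 43.458 kPa.
Initial effective stress: σ'_0 = σ_v − u = 95.08 − 43.458 = 51.622 kPa.
Stress increase at mid-clay by the 2:1 spreading method:
Δσ = qBL/((B+z)(L+z)) = 180×2.4×2.4/((2.4+5.2)(2.4+5.2)) = 17.95 kPa
Final effective stress: σ'_f = σ'_0 + Δσ = 51.622 + 17.95 = 69.572 kPa.
Normally consolidated clay, so the full stress increment lies on the virgin compression line:
S_c = C_c·H/(1+e₀)·log₁₀(σ'_f/σ'_0) = 0.22×6.8/(1+1.18)×log₁₀(69.572/51.622)
    = 0.68624 × 0.1296 = 0.08894 m

S_c ≈ 0.0889 m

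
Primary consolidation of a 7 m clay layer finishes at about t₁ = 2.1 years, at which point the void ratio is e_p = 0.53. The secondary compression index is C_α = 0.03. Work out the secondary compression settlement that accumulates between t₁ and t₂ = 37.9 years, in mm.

Secondary compression: S_s = C_α·H/(1+e_p)·log₁₀(t₂/t₁)
S_s = 0.03×7/(1+0.53)×log₁₀(37.9/2.1)
    = 0.1373 × 1.256 = 0.1724 m

S_s ≈ 172 mm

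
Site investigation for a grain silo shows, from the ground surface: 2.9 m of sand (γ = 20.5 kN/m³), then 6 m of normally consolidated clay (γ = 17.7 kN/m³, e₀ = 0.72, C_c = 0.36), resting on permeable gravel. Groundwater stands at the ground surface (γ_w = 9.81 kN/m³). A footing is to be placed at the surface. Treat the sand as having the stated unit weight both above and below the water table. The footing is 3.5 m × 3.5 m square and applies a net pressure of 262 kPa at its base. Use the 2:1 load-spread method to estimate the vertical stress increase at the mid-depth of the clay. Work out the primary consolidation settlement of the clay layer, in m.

S_c ≈ 0.278 m

Mid-depth of clay below the ground surface: z = 2.9 + 6/2 = 5.9 m.
Total vertical stress at mid-clay: σ_v = 20.5×2.9 + 17.7×3 = 112.55 kPa.
Pore pressure: u = 9.81×(5.9 − 0) = 57.879 kPa.
Initial effective stress: σ'_0 = σ_v − u = 112.55 − 57.879 = 54.671 kPa.
Stress increase at mid-clay by the 2:1 spreading method:
Δσ = qBL/((B+z)(L+z)) = 262×3.5×3.5/((3.5+5.9)(3.5+5.9)) = 36.323 kPa
Final effective stress: σ'_f = σ'_0 + Δσ = 54.671 + 36.323 = 90.994 kPa.
Normally consolidated clay, so the full stress increment lies on the virgin compression line:
S_c = C_c·H/(1+e₀)·log₁₀(σ'_f/σ'_0) = 0.36×6/(1+0.72)×log₁₀(90.994/54.671)
    = 1.2558 × 0.22126 = 0.2779 m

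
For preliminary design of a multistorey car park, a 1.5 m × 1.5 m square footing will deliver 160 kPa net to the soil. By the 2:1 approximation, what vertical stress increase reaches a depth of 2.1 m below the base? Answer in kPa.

By the 2:1 method the load spreads at 1 horizontal : 2 vertical, so at depth z the loaded area has grown by z in each plan dimension:
Δσ = qBL/((B+z)(L+z)) = 160×1.5×1.5/((1.5+2.1)(1.5+2.1)) = 27.778 kPa

Δσ_z ≈ 27.8 kPa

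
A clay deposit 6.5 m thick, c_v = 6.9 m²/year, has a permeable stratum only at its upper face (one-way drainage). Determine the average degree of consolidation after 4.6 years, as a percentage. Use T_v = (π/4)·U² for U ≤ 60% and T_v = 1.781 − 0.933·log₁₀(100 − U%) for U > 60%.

Drainage path length: H_d = H = 6.5 m (single drainage).
T_v = c_v·t/H_d² = 6.9×4.6/6.5² = 0.75124.
T_v = 0.75124 corresponds to the U > 60% branch:
U = 1 − 10^((1.781 − T_v)/0.933)/100 = 0.873

U ≈ 87.3 %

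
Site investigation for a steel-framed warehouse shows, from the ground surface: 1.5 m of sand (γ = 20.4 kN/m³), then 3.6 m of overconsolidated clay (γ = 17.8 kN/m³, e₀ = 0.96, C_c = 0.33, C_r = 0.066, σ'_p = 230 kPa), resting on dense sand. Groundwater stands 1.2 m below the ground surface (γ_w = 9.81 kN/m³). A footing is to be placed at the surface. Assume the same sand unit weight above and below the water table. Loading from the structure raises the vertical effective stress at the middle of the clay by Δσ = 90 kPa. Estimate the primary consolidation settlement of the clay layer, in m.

Mid-depth of clay below the ground surface: z = 1.5 + 3.6/2 = 3.3 m.
Total vertical stress at mid-clay: σ_v = 20.4×1.5 + 17.8×1.8 = 62.64 kPa.
Pore pressure: u = 9.81×(3.3 − 1.2) = 20.601 kPa.
Initial effective stress: σ'_0 = σ_v − u = 62.64 − 20.601 = 42.039 kPa.
Final effective stress: σ'_f = 42.039 + 90 = 132.04 kPa.
σ'_f = 132.04 ≤ σ'_p = 230 kPa, so the clay remains overconsolidated and only the recompression index applies:
S_c = C_r·H/(1+e₀)·log₁₀(σ'_f/σ'_0) = 0.066×3.6/1.96×log₁₀(132.04/42.039)
    = 0.12122 × 0.49705 = 0.06025 m

S_c ≈ 0.0603 m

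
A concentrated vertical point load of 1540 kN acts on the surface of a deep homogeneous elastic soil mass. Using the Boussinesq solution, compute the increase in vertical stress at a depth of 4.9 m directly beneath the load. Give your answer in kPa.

Boussinesq vertical stress below a point load on an elastic half-space:
Δσ_z = 3P/(2πz²) · [1 + (r/z)²]^(−5/2)
r/z = 0/4.9 = 0; [1+(r/z)²]^(−5/2) = 1.
Δσ_z = 3×1540/(2π×4.9²) × 1 = 30.625 × 1 = 30.62 kPa

Δσ_z ≈ 30.6 kPa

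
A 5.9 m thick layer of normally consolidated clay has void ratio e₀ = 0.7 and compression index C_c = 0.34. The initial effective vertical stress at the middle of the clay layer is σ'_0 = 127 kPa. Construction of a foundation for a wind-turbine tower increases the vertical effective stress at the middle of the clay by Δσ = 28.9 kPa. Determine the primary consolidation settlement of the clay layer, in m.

S_c ≈ 0.105 m

Final effective stress: σ'_f = σ'_0 + Δσ = 127 + 28.9 = 155.9 kPa.
Normally consolidated clay, so the full stress increment lies on the virgin compression line:
S_c = C_c·H/(1+e₀)·log₁₀(σ'_f/σ'_0) = 0.34×5.9/(1+0.7)×log₁₀(155.9/127)
    = 1.18 × 0.089042 = 0.1051 m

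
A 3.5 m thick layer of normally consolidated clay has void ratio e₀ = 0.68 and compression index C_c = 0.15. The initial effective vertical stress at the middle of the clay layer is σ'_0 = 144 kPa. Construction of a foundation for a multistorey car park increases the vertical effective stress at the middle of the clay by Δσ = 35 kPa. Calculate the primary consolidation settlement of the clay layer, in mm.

Final effective stress: σ'_f = σ'_0 + Δσ = 144 + 35 = 179 kPa.
Normally consolidated clay, so the full stress increment lies on the virgin compression line:
S_c = C_c·H/(1+e₀)·log₁₀(σ'_f/σ'_0) = 0.15×3.5/(1+0.68)×log₁₀(179/144)
    = 0.3125 × 0.094491 = 0.02953 m

S_c ≈ 29.5 mm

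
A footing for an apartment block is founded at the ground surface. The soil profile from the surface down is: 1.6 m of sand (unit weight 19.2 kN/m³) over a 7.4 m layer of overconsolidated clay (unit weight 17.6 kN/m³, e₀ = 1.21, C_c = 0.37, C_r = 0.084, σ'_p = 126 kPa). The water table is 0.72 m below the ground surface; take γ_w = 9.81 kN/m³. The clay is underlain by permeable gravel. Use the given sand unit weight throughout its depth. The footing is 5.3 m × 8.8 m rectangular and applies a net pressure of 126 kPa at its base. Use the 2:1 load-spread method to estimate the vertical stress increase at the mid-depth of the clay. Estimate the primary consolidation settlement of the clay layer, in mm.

S_c ≈ 69.9 mm

Mid-depth of clay below the ground surface: z = 1.6 + 7.4/2 = 5.3 m.
Total vertical stress at mid-clay: σ_v = 19.2×1.6 + 17.6×3.7 = 95.84 kPa.
Pore pressure: u = 9.81×(5.3 − 0.72) = 44.93 kPa.
Initial effective stress: σ'_0 = σ_v − u = 95.84 − 44.93 = 50.91 kPa.
Stress increase at mid-clay by the 2:1 spreading method:
Δσ = qBL/((B+z)(L+z)) = 126×5.3×8.8/((5.3+5.3)(8.8+5.3)) = 39.319 kPa
Final effective stress: σ'_f = 50.91 + 39.319 = 90.229 kPa.
σ'_f = 90.229 ≤ σ'_p = 126 kPa, so the clay remains overconsolidated and only the recompression index applies:
S_c = C_r·H/(1+e₀)·log₁₀(σ'_f/σ'_0) = 0.084×7.4/2.21×log₁₀(90.229/50.91)
    = 0.28127 × 0.24854 = 0.06991 m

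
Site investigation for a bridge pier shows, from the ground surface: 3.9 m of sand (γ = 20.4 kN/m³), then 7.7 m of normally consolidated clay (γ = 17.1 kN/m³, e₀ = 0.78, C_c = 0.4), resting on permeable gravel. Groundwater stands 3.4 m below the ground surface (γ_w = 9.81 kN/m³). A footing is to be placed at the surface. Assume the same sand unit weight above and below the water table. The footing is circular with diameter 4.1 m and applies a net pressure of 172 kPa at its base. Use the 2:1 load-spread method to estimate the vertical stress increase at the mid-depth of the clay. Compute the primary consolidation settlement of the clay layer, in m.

Mid-depth of clay below the ground surface: z = 3.9 + 7.7/2 = 7.75 m.
Total vertical stress at mid-clay: σ_v = 20.4×3.9 + 17.1×3.85 = 145.39 kPa.
Pore pressure: u = 9.81×(7.75 − 3.4) = 42.673 kPa.
Initial effective stress: σ'_0 = σ_v − u = 145.39 − 42.673 = 102.72 kPa.
Stress increase at mid-clay by the 2:1 spreading method:
Δσ ≈ qD²/(D+z)² = 172×4.1²/(4.1+7.75)² = 20.59 kPa
Final effective stress: σ'_f = σ'_0 + Δσ = 102.72 + 20.59 = 123.31 kPa.
Normally consolidated clay, so the full stress increment lies on the virgin compression line:
S_c = C_c·H/(1+e₀)·log₁₀(σ'_f/σ'_0) = 0.4×7.7/(1+0.78)×log₁₀(123.31/102.72)
    = 1.7303 × 0.079343 = 0.1373 m

S_c ≈ 0.137 m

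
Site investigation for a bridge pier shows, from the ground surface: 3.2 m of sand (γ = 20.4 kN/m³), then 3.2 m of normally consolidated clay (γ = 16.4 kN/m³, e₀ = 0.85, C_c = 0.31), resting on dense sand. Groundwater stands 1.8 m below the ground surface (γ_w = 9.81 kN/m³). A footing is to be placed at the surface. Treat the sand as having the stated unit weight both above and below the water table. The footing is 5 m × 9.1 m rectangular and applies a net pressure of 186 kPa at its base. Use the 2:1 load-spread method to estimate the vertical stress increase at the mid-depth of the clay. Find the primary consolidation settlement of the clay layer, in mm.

S_c ≈ 161 mm

Mid-depth of clay below the ground surface: z = 3.2 + 3.2/2 = 4.8 m.
Total vertical stress at mid-clay: σ_v = 20.4×3.2 + 16.4×1.6 = 91.52 kPa.
Pore pressure: u = 9.81×(4.8 − 1.8) = 29.43 kPa.
Initial effective stress: σ'_0 = σ_v − u = 91.52 − 29.43 = 62.09 kPa.
Stress increase at mid-clay by the 2:1 spreading method:
Δσ = qBL/((B+z)(L+z)) = 186×5×9.1/((5+4.8)(9.1+4.8)) = 62.127 kPa
Final effective stress: σ'_f = σ'_0 + Δσ = 62.09 + 62.127 = 124.22 kPa.
Normally consolidated clay, so the full stress increment lies on the virgin compression line:
S_c = C_c·H/(1+e₀)·log₁₀(σ'_f/σ'_0) = 0.31×3.2/(1+0.85)×log₁₀(124.22/62.09)
    = 0.53622 × 0.30117 = 0.1615 m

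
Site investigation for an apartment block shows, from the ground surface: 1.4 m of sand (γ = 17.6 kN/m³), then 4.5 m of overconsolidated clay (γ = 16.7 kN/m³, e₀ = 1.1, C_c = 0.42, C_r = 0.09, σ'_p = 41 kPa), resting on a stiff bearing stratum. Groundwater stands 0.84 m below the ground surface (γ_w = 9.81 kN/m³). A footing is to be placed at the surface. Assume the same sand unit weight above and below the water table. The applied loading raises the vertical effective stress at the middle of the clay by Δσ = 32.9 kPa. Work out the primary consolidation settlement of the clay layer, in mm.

S_c ≈ 209 mm

Mid-depth of clay below the ground surface: z = 1.4 + 4.5/2 = 3.65 m.
Total vertical stress at mid-clay: σ_v = 17.6×1.4 + 16.7×2.25 = 62.215 kPa.
Pore pressure: u = 9.81×(3.65 − 0.84) = 27.566 kPa.
Initial effective stress: σ'_0 = σ_v − u = 62.215 − 27.566 = 34.649 kPa.
Final effective stress: σ'_f = 34.649 + 32.9 = 67.549 kPa.
σ'_f = 67.549 > σ'_p = 41 kPa, so the stress path crosses the preconsolidation pressure — recompression up to σ'_p, then virgin compression beyond:
S_c = H/(1+e₀)·[C_r·log₁₀(σ'_p/σ'_0) + C_c·log₁₀(σ'_f/σ'_p)]
    = 4.5/2.1 × [0.09×log₁₀(41/34.649) + 0.42×log₁₀(67.549/41)]
    = 2.1429 × [0.0065784 + 0.091071] = 0.2093 m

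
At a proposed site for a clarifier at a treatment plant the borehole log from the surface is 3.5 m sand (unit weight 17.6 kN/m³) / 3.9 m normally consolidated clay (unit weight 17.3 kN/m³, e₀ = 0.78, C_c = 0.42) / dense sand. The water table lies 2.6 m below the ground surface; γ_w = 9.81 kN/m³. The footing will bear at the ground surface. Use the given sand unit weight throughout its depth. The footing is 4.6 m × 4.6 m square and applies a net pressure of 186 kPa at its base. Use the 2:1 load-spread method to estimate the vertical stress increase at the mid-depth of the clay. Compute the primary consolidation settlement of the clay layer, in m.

Mid-depth of clay below the ground surface: z = 3.5 + 3.9/2 = 5.45 m.
Total vertical stress at mid-clay: σ_v = 17.6×3.5 + 17.3×1.95 = 95.335 kPa.
Pore pressure: u = 9.81×(5.45 − 2.6) = 27.959 kPa.
Initial effective stress: σ'_0 = σ_v − u = 95.335 − 27.959 = 67.376 kPa.
Stress increase at mid-clay by the 2:1 spreading method:
Δσ = qBL/((B+z)(L+z)) = 186×4.6×4.6/((4.6+5.45)(4.6+5.45)) = 38.967 kPa
Final effective stress: σ'_f = σ'_0 + Δσ = 67.376 + 38.967 = 106.34 kPa.
Normally consolidated clay, so the full stress increment lies on the virgin compression line:
S_c = C_c·H/(1+e₀)·log₁₀(σ'_f/σ'_0) = 0.42×3.9/(1+0.78)×log₁₀(106.34/67.376)
    = 0.92022 × 0.19819 = 0.1824 m

S_c ≈ 0.182 m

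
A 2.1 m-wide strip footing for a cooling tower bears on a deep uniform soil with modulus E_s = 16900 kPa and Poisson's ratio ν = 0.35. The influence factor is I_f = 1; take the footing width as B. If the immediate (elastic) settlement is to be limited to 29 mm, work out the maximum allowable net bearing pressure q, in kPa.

q ≈ 266 kPa

S_e = q·B·(1−ν²)/E_s · I_f  ⇒  q = S_e·E_s / (B·(1−ν²)·I_f).
q = 0.029 × 16900 / (2.1 × 0.8775 × 1) = 266 kPa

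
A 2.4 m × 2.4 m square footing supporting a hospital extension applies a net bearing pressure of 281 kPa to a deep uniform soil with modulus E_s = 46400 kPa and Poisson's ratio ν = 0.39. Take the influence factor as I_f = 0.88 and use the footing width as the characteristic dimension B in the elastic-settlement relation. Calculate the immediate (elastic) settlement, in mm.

S_e ≈ 10.8 mm

Immediate (elastic) settlement: S_e = q·B·(1−ν²)/E_s · I_f.
S_e = 281 × 2.4 × (1 − 0.39²) / 46400 × 0.88
    = 281 × 2.4 × 0.8479 / 46400 × 0.88
    = 0.01084 m = 10.84 mm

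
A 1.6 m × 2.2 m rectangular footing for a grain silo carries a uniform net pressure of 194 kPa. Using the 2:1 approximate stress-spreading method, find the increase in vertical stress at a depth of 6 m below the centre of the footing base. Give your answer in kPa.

By the 2:1 method the load spreads at 1 horizontal : 2 vertical, so at depth z the loaded area has grown by z in each plan dimension:
Δσ = qBL/((B+z)(L+z)) = 194×1.6×2.2/((1.6+6)(2.2+6)) = 10.958 kPa

Δσ_z ≈ 11 kPa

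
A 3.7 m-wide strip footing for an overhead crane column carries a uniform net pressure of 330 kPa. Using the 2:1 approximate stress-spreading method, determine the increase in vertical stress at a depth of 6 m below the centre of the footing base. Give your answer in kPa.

By the 2:1 method the load spreads at 1 horizontal : 2 vertical, so at depth z the loaded area has grown by z in each plan dimension:
Δσ = qB/(B+z) = 330×3.7/(3.7+6) = 125.88 kPa

Δσ_z ≈ 126 kPa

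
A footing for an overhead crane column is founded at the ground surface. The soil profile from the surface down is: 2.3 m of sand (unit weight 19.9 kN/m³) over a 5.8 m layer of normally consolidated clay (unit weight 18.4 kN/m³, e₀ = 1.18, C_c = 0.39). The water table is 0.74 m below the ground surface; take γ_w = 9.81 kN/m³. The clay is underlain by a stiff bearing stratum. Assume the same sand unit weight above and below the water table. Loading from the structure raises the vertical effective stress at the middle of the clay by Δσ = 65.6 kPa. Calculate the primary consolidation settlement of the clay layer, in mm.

S_c ≈ 352 mm

Mid-depth of clay below the ground surface: z = 2.3 + 5.8/2 = 5.2 m.
Total vertical stress at mid-clay: σ_v = 19.9×2.3 + 18.4×2.9 = 99.13 kPa.
Pore pressure: u = 9.81×(5.2 − 0.74) = 43.753 kPa.
Initial effective stress: σ'_0 = σ_v − u = 99.13 − 43.753 = 55.377 kPa.
Final effective stress: σ'_f = σ'_0 + Δσ = 55.377 + 65.6 = 120.98 kPa.
Normally consolidated clay, so the full stress increment lies on the virgin compression line:
S_c = C_c·H/(1+e₀)·log₁₀(σ'_f/σ'_0) = 0.39×5.8/(1+1.18)×log₁₀(120.98/55.377)
    = 1.0376 × 0.33938 = 0.3521 m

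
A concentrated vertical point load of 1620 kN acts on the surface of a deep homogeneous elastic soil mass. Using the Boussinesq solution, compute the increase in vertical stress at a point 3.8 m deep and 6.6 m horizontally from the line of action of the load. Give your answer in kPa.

Δσ_z ≈ 1.66 kPa

Boussinesq vertical stress below a point load on an elastic half-space:
Δσ_z = 3P/(2πz²) · [1 + (r/z)²]^(−5/2)
r/z = 6.6/3.8 = 1.7368; [1+(r/z)²]^(−5/2) = 0.030928.
Δσ_z = 3×1620/(2π×3.8²) × 0.030928 = 53.566 × 0.030928 = 1.657 kPa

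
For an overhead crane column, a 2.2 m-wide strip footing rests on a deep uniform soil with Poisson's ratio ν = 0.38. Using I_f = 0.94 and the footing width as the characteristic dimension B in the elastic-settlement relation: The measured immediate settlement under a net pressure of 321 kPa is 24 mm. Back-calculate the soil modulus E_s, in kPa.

E_s ≈ 23700 kPa

S_e = q·B·(1−ν²)/E_s · I_f  ⇒  E_s = q·B·(1−ν²)·I_f / S_e.
E_s = 321 × 2.2 × 0.8556 × 0.94 / 0.024 = 23670 kPa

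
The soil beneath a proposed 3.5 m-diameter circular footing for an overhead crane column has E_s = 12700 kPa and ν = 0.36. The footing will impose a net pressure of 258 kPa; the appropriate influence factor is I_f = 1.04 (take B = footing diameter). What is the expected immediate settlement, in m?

Immediate (elastic) settlement: S_e = q·B·(1−ν²)/E_s · I_f.
S_e = 258 × 3.5 × (1 − 0.36²) / 12700 × 1.04
    = 258 × 3.5 × 0.8704 / 12700 × 1.04
    = 0.06436 m

S_e ≈ 0.0644 m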